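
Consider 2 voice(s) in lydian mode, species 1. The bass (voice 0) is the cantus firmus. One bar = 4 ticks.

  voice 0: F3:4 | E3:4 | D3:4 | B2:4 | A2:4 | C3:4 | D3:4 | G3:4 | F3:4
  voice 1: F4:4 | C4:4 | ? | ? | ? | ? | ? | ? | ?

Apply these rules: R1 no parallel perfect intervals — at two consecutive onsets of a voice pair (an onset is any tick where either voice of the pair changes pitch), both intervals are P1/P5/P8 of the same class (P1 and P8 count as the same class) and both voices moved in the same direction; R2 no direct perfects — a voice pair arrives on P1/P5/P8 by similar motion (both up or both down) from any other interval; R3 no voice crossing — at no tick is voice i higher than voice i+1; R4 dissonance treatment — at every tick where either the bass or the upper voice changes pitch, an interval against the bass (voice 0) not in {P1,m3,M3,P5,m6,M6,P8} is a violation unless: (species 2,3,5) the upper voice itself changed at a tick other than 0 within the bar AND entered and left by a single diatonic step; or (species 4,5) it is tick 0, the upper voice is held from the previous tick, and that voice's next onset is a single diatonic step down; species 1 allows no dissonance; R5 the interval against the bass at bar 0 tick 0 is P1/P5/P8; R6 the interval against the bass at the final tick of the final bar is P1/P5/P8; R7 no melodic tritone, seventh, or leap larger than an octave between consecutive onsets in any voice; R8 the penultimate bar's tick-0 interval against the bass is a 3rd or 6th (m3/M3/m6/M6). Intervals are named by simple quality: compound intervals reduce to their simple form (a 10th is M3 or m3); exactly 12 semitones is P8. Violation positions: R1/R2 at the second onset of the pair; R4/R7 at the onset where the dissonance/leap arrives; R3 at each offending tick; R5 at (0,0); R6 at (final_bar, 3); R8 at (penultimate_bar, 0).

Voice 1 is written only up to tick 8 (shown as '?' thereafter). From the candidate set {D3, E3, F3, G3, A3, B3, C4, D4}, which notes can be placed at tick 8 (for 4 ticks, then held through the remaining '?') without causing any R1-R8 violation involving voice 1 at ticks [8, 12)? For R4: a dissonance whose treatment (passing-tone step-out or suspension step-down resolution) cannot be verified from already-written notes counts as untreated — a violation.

D3: violates R2,R7
E3: violates R4
F3: legal
G3: violates R4
A3: violates R2
B3: legal
C4: violates R4
D4: legal

{B3, D4, F3}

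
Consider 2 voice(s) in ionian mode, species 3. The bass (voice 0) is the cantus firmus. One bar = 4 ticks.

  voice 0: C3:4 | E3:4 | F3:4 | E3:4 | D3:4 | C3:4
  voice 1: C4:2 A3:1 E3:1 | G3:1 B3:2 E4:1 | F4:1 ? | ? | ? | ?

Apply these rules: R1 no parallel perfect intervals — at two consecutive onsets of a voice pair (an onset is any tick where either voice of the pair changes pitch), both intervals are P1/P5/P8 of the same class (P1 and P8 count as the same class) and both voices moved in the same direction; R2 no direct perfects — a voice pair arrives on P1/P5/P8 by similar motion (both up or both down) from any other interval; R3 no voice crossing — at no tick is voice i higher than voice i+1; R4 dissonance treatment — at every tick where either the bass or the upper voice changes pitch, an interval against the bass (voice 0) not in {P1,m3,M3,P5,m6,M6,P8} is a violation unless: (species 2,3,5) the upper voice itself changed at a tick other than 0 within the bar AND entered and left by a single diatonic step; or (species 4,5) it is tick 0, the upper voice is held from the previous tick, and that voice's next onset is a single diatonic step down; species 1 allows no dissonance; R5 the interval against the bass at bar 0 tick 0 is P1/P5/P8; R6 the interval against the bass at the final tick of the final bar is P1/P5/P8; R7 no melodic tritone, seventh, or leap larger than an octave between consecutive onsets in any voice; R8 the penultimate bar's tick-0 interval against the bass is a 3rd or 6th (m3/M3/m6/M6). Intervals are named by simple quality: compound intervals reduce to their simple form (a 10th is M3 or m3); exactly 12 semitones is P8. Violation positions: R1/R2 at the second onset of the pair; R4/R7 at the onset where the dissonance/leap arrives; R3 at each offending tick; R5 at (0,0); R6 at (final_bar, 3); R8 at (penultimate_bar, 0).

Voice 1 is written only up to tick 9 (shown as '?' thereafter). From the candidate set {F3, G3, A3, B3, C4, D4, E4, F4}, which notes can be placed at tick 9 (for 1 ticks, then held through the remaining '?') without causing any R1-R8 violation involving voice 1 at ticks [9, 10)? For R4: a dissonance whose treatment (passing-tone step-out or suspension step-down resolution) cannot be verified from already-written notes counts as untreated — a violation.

F3: legal
G3: violates R4,R7
A3: legal
B3: violates R4,R7
C4: legal
D4: legal
E4: violates R4
F4: legal

{A3, C4, D4, F3, F4}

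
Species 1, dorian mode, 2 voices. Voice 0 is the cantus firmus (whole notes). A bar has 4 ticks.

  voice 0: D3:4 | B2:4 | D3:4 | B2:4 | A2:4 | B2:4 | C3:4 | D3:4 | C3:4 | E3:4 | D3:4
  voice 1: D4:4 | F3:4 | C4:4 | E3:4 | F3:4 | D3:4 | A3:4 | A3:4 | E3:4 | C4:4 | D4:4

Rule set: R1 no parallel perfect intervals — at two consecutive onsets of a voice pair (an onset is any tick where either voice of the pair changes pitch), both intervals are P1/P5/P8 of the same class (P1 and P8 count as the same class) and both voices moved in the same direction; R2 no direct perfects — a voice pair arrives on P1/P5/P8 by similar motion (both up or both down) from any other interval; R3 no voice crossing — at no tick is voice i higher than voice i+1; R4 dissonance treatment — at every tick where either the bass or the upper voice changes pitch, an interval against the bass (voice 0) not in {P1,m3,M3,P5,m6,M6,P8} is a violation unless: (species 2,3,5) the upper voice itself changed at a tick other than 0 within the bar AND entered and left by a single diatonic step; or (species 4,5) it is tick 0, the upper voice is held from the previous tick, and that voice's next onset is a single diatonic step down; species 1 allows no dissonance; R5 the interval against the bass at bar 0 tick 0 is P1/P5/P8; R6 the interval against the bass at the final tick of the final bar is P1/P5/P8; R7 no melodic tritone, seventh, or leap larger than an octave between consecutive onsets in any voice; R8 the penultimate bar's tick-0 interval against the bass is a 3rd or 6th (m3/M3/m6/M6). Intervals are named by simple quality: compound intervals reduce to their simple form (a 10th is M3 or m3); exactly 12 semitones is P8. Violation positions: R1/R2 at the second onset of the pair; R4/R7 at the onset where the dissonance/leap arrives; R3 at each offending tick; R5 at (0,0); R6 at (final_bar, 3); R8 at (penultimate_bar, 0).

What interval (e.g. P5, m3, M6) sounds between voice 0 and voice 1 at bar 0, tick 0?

voice 0=D3 voice 1=D4 -> P8

P8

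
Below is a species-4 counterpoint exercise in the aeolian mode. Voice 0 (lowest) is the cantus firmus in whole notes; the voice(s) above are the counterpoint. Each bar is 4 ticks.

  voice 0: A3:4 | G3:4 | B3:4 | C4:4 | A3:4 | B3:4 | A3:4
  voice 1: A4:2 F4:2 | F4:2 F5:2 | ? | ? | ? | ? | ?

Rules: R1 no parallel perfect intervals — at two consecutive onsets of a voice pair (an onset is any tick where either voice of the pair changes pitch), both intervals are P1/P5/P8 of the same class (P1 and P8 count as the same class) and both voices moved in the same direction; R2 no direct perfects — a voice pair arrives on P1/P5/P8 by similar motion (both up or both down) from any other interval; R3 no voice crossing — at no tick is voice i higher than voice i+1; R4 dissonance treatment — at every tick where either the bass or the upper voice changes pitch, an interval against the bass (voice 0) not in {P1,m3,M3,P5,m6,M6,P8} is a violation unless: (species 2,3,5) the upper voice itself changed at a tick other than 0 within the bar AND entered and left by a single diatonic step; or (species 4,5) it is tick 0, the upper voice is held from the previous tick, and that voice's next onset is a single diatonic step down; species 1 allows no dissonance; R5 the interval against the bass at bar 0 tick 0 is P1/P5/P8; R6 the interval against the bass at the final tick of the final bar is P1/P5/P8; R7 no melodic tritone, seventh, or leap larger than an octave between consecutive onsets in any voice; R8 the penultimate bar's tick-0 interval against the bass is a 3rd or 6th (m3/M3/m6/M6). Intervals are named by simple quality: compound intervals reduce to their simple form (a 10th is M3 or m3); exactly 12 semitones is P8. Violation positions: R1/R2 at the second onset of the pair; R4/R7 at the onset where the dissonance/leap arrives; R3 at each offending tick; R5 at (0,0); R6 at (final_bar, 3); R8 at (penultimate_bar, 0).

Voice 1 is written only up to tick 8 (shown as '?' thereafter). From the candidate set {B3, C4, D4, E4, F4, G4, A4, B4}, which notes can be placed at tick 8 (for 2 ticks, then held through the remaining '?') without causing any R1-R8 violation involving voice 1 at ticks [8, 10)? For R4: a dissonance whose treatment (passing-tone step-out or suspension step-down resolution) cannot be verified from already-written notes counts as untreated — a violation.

B3: violates R7
C4: violates R4,R7
D4: violates R7
E4: violates R4,R7
F4: violates R4
G4: violates R7
A4: violates R4
B4: violates R7

{}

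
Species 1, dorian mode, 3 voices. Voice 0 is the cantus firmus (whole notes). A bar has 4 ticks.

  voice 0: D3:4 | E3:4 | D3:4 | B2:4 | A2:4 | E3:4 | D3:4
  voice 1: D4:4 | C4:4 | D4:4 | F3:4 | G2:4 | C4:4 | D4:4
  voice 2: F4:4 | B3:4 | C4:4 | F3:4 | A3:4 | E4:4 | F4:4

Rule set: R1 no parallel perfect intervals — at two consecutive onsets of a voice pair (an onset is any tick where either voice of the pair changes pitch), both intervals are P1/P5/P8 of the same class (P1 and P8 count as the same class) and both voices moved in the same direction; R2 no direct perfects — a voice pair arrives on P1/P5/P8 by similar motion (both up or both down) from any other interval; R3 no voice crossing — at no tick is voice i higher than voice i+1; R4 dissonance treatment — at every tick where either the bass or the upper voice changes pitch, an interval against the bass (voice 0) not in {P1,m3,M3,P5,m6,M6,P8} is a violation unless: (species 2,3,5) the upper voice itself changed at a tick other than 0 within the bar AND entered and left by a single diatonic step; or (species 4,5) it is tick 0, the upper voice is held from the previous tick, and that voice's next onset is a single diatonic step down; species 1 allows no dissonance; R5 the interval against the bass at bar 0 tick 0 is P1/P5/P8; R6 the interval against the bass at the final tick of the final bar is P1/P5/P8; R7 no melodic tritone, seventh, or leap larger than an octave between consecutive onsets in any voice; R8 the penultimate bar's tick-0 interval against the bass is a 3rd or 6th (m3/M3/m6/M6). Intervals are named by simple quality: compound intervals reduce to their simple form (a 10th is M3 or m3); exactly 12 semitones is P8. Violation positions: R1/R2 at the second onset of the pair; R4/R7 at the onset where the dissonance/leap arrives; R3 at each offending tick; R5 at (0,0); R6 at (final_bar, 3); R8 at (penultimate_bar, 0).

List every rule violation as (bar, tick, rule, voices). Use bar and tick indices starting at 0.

(0, 0, R5, (0, 2))
(1, 0, R3, (1, 2))
(1, 0, R7, (2,))
(1, 1, R3, (1, 2))
(1, 2, R3, (1, 2))
(1, 3, R3, (1, 2))
(2, 0, R3, (1, 2))
(2, 0, R4, (0, 2))
(2, 1, R3, (1, 2))
(2, 2, R3, (1, 2))
(2, 3, R3, (1, 2))
(3, 0, R2, (1, 2))
(3, 0, R4, (0, 1))
(3, 0, R4, (0, 2))
(4, 0, R3, (0, 1))
(4, 0, R4, (0, 1))
(4, 0, R7, (1,))
(4, 1, R3, (0, 1))
(4, 2, R3, (0, 1))
(4, 3, R3, (0, 1))
(5, 0, R1, (0, 2))
(5, 0, R7, (1,))
(5, 0, R8, (0, 2))
(6, 3, R6, (0, 2))

bar 0: v0=D3 v1=D4 v2=F4 downbeat m3
bar 1: v0=E3 v1=C4 v2=B3 downbeat P5
bar 2: v0=D3 v1=D4 v2=C4 downbeat m7
bar 3: v0=B2 v1=F3 v2=F3 downbeat TT
bar 4: v0=A2 v1=G2 v2=A3 downbeat P8
bar 5: v0=E3 v1=C4 v2=E4 downbeat P8
bar 6: v0=D3 v1=D4 v2=F4 downbeat m3
  -> R5 @ bar 0 tick 0 v(0, 2): opens on m3
  -> R3 @ bar 1 tick 0 v(1, 2): C4 above B3
  -> R7 @ bar 1 tick 0 v(2,): F4->B3 leap 6st
  -> R3 @ bar 1 tick 1 v(1, 2): C4 above B3
  -> R3 @ bar 1 tick 2 v(1, 2): C4 above B3
  -> R3 @ bar 1 tick 3 v(1, 2): C4 above B3
  -> R3 @ bar 2 tick 0 v(1, 2): D4 above C4
  -> R4 @ bar 2 tick 0 v(0, 2): D3/C4 m7 untreated
  -> R3 @ bar 2 tick 1 v(1, 2): D4 above C4
  -> R3 @ bar 2 tick 2 v(1, 2): D4 above C4
  -> R3 @ bar 2 tick 3 v(1, 2): D4 above C4
  -> R2 @ bar 3 tick 0 v(1, 2): D4/C4 M2 -> F3/F3 P1 similar
  -> R4 @ bar 3 tick 0 v(0, 1): B2/F3 TT untreated
  -> R4 @ bar 3 tick 0 v(0, 2): B2/F3 TT untreated
  -> R3 @ bar 4 tick 0 v(0, 1): A2 above G2
  -> R4 @ bar 4 tick 0 v(0, 1): A2/G2 M2 untreated
  -> R7 @ bar 4 tick 0 v(1,): F3->G2 leap 10st
  -> R3 @ bar 4 tick 1 v(0, 1): A2 above G2
  -> R3 @ bar 4 tick 2 v(0, 1): A2 above G2
  -> R3 @ bar 4 tick 3 v(0, 1): A2 above G2
  -> R1 @ bar 5 tick 0 v(0, 2): A2/A3 P8 -> E3/E4 P8 similar
  -> R7 @ bar 5 tick 0 v(1,): G2->C4 leap 17st
  -> R8 @ bar 5 tick 0 v(0, 2): penult P8 not 3rd/6th
  -> R6 @ bar 6 tick 3 v(0, 2): closes on m3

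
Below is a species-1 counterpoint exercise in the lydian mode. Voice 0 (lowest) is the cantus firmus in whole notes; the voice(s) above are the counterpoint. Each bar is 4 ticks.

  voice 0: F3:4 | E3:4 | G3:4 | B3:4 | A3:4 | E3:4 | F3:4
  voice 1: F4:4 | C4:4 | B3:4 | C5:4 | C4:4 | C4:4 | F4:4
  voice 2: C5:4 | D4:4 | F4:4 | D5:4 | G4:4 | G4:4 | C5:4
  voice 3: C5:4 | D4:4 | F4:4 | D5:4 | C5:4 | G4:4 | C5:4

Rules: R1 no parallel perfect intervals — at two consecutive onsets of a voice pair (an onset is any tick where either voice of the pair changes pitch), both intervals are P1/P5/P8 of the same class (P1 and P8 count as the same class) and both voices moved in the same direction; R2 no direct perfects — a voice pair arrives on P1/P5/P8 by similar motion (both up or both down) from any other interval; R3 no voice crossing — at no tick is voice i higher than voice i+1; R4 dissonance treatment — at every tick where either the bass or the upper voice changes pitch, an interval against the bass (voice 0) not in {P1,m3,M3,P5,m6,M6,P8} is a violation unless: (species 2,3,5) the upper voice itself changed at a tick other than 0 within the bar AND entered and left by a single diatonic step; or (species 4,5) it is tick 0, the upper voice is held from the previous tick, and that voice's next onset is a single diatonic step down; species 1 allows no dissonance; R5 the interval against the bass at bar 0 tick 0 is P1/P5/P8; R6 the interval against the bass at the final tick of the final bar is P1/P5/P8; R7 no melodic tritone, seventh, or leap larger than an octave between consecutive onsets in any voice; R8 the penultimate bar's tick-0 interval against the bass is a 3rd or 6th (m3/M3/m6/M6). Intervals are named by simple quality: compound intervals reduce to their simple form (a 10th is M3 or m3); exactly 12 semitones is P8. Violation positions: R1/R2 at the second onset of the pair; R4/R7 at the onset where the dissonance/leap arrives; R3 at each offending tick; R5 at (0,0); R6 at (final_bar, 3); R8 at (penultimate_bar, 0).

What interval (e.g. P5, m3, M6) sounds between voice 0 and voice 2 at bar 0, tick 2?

P5

voice 0=F3 voice 2=C5 -> P5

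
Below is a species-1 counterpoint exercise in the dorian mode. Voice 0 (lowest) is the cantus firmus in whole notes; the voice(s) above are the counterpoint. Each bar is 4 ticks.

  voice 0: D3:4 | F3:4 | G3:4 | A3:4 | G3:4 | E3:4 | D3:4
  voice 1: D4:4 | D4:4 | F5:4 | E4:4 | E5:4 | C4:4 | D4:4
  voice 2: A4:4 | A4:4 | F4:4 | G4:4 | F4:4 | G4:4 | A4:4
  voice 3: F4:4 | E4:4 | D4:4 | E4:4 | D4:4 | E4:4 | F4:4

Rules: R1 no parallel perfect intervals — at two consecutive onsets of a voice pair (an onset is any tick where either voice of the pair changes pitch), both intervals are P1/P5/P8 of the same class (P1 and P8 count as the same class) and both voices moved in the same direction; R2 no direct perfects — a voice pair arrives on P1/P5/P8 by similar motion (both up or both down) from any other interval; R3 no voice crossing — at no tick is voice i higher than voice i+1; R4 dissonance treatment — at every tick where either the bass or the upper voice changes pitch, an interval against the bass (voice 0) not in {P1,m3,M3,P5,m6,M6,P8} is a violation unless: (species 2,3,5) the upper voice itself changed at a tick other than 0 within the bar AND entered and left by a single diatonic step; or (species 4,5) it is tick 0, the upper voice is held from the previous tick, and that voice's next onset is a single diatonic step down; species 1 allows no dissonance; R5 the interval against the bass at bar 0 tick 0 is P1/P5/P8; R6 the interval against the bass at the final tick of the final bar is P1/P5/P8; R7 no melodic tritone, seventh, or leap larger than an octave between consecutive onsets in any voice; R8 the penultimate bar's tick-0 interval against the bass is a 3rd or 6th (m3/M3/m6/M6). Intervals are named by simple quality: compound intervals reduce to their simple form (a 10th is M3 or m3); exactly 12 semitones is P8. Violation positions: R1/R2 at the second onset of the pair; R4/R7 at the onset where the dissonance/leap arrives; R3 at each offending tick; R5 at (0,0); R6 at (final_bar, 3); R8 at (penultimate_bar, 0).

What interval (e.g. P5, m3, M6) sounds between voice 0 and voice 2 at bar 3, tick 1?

voice 0=A3 voice 2=G4 -> m7

m7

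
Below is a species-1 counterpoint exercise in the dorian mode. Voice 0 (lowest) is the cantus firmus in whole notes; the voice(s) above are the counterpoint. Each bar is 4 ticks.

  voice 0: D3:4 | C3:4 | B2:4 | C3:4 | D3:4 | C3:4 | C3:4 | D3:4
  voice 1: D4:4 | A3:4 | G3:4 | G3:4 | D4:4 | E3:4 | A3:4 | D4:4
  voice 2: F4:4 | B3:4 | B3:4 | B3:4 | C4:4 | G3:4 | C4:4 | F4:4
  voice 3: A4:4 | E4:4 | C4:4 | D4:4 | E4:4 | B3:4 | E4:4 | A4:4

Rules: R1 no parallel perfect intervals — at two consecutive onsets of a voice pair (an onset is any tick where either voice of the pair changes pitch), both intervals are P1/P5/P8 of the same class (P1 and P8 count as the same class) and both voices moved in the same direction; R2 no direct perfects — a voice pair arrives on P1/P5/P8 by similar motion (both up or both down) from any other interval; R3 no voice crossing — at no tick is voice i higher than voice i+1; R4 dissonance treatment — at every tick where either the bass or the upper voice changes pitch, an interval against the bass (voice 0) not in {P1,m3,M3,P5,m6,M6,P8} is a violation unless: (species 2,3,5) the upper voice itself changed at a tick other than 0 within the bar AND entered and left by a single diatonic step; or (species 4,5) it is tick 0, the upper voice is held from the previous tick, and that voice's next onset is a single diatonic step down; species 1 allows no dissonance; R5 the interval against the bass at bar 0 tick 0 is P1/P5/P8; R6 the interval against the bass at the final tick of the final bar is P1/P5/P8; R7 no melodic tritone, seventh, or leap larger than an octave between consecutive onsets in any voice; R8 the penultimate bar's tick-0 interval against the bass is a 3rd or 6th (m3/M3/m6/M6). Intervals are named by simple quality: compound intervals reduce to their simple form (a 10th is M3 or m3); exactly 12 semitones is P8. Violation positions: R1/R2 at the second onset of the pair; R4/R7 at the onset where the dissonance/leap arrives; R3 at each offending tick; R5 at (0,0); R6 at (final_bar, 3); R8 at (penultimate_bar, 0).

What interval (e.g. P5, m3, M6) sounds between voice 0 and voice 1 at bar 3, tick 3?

P5

voice 0=C3 voice 1=G3 -> P5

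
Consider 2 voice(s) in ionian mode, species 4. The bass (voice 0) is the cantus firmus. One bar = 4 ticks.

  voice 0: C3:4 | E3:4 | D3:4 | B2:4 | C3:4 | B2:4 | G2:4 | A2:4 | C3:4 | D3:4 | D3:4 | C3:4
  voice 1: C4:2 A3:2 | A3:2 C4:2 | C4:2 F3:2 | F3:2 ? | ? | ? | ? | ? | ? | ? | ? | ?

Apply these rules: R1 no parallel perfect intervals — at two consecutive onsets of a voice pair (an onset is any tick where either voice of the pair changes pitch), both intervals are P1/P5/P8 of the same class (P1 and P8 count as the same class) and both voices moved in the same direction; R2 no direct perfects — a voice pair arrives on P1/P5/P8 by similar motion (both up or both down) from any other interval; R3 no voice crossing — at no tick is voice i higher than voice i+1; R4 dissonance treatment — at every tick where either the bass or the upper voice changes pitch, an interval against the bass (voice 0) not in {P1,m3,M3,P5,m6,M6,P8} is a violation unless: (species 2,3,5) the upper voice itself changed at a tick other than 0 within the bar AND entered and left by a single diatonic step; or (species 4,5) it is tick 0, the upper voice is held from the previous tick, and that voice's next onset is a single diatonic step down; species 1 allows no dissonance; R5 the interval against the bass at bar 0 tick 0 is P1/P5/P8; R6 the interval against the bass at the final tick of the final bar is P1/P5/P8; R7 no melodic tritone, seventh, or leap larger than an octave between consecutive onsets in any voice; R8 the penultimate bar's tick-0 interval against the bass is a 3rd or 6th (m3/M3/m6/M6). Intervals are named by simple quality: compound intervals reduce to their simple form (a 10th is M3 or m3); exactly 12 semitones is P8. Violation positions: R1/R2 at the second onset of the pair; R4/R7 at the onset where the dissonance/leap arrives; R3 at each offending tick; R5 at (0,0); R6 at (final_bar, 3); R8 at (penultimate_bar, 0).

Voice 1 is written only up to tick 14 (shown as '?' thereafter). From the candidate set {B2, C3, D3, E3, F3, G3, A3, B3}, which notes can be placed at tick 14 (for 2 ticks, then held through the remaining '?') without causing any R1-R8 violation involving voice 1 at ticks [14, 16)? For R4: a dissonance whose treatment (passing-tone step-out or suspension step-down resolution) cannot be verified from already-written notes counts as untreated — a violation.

{D3, F3, G3}

B2: violates R7
C3: violates R4
D3: legal
E3: violates R4
F3: legal
G3: legal
A3: violates R4
B3: violates R7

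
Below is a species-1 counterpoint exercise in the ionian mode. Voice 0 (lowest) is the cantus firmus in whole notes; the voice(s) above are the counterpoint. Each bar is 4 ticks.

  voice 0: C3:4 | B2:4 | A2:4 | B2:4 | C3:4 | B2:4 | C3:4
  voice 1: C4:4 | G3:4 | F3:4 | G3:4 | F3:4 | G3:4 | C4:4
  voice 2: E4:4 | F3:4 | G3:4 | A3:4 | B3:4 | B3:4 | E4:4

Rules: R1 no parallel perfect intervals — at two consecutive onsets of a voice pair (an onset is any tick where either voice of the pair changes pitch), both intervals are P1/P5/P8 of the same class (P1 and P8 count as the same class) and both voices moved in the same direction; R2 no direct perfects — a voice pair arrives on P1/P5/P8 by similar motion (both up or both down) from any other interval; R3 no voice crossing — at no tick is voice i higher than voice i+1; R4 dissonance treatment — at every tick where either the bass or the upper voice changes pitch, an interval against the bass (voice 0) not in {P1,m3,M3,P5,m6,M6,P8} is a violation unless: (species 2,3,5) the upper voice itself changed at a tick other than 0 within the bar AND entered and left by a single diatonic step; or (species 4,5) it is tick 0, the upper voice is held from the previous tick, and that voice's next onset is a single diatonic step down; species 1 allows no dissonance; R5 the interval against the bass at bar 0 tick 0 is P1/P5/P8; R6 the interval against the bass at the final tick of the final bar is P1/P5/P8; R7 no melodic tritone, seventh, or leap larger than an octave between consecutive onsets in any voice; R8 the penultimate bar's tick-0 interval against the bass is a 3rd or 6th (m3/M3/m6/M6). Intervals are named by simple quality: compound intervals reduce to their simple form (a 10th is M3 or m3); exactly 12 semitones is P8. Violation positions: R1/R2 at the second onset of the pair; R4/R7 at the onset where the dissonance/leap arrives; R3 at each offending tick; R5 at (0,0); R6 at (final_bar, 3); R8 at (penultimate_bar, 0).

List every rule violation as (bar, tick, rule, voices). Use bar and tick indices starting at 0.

bar 0: v0=C3 v1=C4 v2=E4 downbeat M3
bar 1: v0=B2 v1=G3 v2=F3 downbeat TT
bar 2: v0=A2 v1=F3 v2=G3 downbeat m7
bar 3: v0=B2 v1=G3 v2=A3 downbeat m7
bar 4: v0=C3 v1=F3 v2=B3 downbeat M7
bar 5: v0=B2 v1=G3 v2=B3 downbeat P8
bar 6: v0=C3 v1=C4 v2=E4 downbeat M3
  -> R5 @ bar 0 tick 0 v(0, 2): opens on M3
  -> R3 @ bar 1 tick 0 v(1, 2): G3 above F3
  -> R4 @ bar 1 tick 0 v(0, 2): B2/F3 TT untreated
  -> R7 @ bar 1 tick 0 v(2,): E4->F3 leap 11st
  -> R3 @ bar 1 tick 1 v(1, 2): G3 above F3
  -> R3 @ bar 1 tick 2 v(1, 2): G3 above F3
  -> R3 @ bar 1 tick 3 v(1, 2): G3 above F3
  -> R4 @ bar 2 tick 0 v(0, 2): A2/G3 m7 untreated
  -> R4 @ bar 3 tick 0 v(0, 2): B2/A3 m7 untreated
  -> R4 @ bar 4 tick 0 v(0, 1): C3/F3 P4 untreated
  -> R4 @ bar 4 tick 0 v(0, 2): C3/B3 M7 untreated
  -> R8 @ bar 5 tick 0 v(0, 2): penult P8 not 3rd/6th
  -> R2 @ bar 6 tick 0 v(0, 1): B2/G3 m6 -> C3/C4 P8 similar
  -> R6 @ bar 6 tick 3 v(0, 2): closes on M3

(0, 0, R5, (0, 2))
(1, 0, R3, (1, 2))
(1, 0, R4, (0, 2))
(1, 0, R7, (2,))
(1, 1, R3, (1, 2))
(1, 2, R3, (1, 2))
(1, 3, R3, (1, 2))
(2, 0, R4, (0, 2))
(3, 0, R4, (0, 2))
(4, 0, R4, (0, 1))
(4, 0, R4, (0, 2))
(5, 0, R8, (0, 2))
(6, 0, R2, (0, 1))
(6, 3, R6, (0, 2))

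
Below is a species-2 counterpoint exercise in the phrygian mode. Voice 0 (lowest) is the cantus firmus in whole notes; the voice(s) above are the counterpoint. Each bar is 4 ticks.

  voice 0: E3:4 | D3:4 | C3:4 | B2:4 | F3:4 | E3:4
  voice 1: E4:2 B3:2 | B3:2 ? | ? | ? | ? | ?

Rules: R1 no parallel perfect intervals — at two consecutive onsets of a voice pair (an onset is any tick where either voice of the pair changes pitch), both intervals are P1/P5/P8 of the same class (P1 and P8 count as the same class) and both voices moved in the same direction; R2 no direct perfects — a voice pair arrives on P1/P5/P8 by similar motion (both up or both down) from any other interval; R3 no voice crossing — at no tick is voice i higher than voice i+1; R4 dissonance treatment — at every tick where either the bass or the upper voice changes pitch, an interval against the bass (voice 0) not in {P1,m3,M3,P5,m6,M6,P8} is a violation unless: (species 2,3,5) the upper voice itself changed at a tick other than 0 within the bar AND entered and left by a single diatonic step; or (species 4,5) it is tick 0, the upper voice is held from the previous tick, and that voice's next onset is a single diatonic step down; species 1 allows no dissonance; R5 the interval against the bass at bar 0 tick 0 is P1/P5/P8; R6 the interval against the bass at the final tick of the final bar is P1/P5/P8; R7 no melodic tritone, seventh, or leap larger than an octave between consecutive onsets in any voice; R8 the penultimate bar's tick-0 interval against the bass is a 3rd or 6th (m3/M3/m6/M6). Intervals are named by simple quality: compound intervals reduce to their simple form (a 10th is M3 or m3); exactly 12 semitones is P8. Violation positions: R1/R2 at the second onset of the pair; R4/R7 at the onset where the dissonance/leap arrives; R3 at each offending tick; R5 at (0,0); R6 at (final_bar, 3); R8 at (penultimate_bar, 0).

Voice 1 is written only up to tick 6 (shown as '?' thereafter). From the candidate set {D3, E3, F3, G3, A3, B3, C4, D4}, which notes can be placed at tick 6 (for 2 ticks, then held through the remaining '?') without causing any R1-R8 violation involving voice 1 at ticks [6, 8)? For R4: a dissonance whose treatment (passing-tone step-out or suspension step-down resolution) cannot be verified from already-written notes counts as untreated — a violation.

{A3, B3, D3, D4}

D3: legal
E3: violates R4
F3: violates R7
G3: violates R4
A3: legal
B3: legal
C4: violates R4
D4: legal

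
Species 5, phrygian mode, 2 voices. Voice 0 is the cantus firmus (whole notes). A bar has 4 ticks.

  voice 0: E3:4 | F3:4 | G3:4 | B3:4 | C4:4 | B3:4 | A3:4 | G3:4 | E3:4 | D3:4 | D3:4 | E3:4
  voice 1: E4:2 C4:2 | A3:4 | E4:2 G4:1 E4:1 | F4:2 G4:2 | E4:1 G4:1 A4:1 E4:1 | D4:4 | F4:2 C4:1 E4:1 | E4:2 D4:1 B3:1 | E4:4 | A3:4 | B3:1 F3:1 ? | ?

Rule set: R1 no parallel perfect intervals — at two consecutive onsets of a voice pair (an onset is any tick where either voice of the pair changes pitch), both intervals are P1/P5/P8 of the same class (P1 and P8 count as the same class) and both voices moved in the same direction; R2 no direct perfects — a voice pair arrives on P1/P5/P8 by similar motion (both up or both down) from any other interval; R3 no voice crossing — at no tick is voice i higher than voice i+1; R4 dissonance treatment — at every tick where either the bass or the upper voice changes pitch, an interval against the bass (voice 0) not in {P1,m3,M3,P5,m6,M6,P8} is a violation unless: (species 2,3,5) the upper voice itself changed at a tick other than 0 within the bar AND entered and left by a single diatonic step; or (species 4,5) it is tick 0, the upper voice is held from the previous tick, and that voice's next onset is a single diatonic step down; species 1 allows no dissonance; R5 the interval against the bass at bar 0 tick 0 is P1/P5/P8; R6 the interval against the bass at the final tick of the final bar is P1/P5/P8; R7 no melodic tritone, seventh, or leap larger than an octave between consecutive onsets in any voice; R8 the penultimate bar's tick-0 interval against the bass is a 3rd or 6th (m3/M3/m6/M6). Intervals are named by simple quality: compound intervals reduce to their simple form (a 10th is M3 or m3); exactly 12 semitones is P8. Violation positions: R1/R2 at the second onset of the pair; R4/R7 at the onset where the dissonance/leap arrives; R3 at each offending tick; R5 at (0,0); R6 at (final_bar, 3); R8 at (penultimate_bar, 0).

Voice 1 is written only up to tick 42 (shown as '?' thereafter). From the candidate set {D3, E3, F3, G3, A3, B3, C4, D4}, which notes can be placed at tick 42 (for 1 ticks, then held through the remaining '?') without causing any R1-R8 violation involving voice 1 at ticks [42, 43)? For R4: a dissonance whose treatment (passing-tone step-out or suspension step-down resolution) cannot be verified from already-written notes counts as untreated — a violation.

D3: legal
E3: violates R4
F3: legal
G3: violates R4
A3: legal
B3: violates R7
C4: violates R4
D4: legal

{A3, D3, D4, F3}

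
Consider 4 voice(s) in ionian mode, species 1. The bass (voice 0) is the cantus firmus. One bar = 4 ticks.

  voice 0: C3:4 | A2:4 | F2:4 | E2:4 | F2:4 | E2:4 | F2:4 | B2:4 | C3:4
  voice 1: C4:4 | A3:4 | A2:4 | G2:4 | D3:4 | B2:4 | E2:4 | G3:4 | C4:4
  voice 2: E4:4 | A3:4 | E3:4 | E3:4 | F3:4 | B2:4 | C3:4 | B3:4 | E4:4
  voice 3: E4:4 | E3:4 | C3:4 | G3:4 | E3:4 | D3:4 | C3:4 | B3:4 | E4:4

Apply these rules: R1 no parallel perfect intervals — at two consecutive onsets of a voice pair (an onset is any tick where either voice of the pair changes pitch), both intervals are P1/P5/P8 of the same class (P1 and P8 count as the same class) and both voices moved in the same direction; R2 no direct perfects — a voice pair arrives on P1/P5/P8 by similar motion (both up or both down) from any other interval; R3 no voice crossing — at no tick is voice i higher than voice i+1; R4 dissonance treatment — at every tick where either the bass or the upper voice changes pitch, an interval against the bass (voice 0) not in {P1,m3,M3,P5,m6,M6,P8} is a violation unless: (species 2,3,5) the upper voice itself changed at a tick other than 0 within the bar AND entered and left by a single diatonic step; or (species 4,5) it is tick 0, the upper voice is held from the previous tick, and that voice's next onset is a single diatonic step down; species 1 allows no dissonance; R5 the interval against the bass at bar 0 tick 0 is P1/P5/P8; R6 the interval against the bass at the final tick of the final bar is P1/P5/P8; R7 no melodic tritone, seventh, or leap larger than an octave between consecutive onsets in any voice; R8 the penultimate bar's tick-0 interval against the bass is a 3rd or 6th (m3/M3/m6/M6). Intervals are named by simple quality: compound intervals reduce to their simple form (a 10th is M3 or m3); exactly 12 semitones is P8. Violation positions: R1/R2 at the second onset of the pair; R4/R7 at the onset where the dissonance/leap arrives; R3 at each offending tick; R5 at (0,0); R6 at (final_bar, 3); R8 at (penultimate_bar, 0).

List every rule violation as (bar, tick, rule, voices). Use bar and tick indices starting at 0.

bar 0: v0=C3 v1=C4 v2=E4 v3=E4 downbeat M3
bar 1: v0=A2 v1=A3 v2=A3 v3=E3 downbeat P5
bar 2: v0=F2 v1=A2 v2=E3 v3=C3 downbeat P5
bar 3: v0=E2 v1=G2 v2=E3 v3=G3 downbeat m3
bar 4: v0=F2 v1=D3 v2=F3 v3=E3 downbeat M7
bar 5: v0=E2 v1=B2 v2=B2 v3=D3 downbeat m7
bar 6: v0=F2 v1=E2 v2=C3 v3=C3 downbeat P5
bar 7: v0=B2 v1=G3 v2=B3 v3=B3 downbeat P8
bar 8: v0=C3 v1=C4 v2=E4 v3=E4 downbeat M3
  -> R5 @ bar 0 tick 0 v(0, 2): opens on M3
  -> R5 @ bar 0 tick 0 v(0, 3): opens on M3
  -> R1 @ bar 1 tick 0 v(0, 1): C3/C4 P8 -> A2/A3 P8 similar
  -> R2 @ bar 1 tick 0 v(0, 2): C3/E4 M3 -> A2/A3 P8 similar
  -> R2 @ bar 1 tick 0 v(0, 3): C3/E4 M3 -> A2/E3 P5 similar
  -> R2 @ bar 1 tick 0 v(1, 2): C4/E4 M3 -> A3/A3 P1 similar
  -> R3 @ bar 1 tick 0 v(2, 3): A3 above E3
  -> R3 @ bar 1 tick 1 v(2, 3): A3 above E3
  -> R3 @ bar 1 tick 2 v(2, 3): A3 above E3
  -> R3 @ bar 1 tick 3 v(2, 3): A3 above E3
  -> R1 @ bar 2 tick 0 v(0, 3): A2/E3 P5 -> F2/C3 P5 similar
  -> R2 @ bar 2 tick 0 v(1, 2): A3/A3 P1 -> A2/E3 P5 similar
  -> R3 @ bar 2 tick 0 v(2, 3): E3 above C3
  -> R4 @ bar 2 tick 0 v(0, 2): F2/E3 M7 untreated
  -> R3 @ bar 2 tick 1 v(2, 3): E3 above C3
  -> R3 @ bar 2 tick 2 v(2, 3): E3 above C3
  -> R3 @ bar 2 tick 3 v(2, 3): E3 above C3
  -> R1 @ bar 4 tick 0 v(0, 2): E2/E3 P8 -> F2/F3 P8 similar
  -> R3 @ bar 4 tick 0 v(2, 3): F3 above E3
  -> R4 @ bar 4 tick 0 v(0, 3): F2/E3 M7 untreated
  -> R3 @ bar 4 tick 1 v(2, 3): F3 above E3
  -> R3 @ bar 4 tick 2 v(2, 3): F3 above E3
  -> R3 @ bar 4 tick 3 v(2, 3): F3 above E3
  -> R2 @ bar 5 tick 0 v(0, 1): F2/D3 M6 -> E2/B2 P5 similar
  -> R2 @ bar 5 tick 0 v(0, 2): F2/F3 P8 -> E2/B2 P5 similar
  -> R2 @ bar 5 tick 0 v(1, 2): D3/F3 m3 -> B2/B2 P1 similar
  -> R4 @ bar 5 tick 0 v(0, 3): E2/D3 m7 untreated
  -> R7 @ bar 5 tick 0 v(2,): F3->B2 leap 6st
  -> R1 @ bar 6 tick 0 v(0, 2): E2/B2 P5 -> F2/C3 P5 similar
  -> R3 @ bar 6 tick 0 v(0, 1): F2 above E2
  -> R4 @ bar 6 tick 0 v(0, 1): F2/E2 m2 untreated
  -> R3 @ bar 6 tick 1 v(0, 1): F2 above E2
  -> R3 @ bar 6 tick 2 v(0, 1): F2 above E2
  -> R3 @ bar 6 tick 3 v(0, 1): F2 above E2
  -> R1 @ bar 7 tick 0 v(2, 3): C3/C3 P1 -> B3/B3 P1 similar
  -> R2 @ bar 7 tick 0 v(0, 2): F2/C3 P5 -> B2/B3 P8 similar
  -> R2 @ bar 7 tick 0 v(0, 3): F2/C3 P5 -> B2/B3 P8 similar
  -> R7 @ bar 7 tick 0 v(0,): F2->B2 leap 6st
  -> R7 @ bar 7 tick 0 v(1,): E2->G3 leap 15st
  -> R7 @ bar 7 tick 0 v(2,): C3->B3 leap 11st
  -> R7 @ bar 7 tick 0 v(3,): C3->B3 leap 11st
  -> R8 @ bar 7 tick 0 v(0, 2): penult P8 not 3rd/6th
  -> R8 @ bar 7 tick 0 v(0, 3): penult P8 not 3rd/6th
  -> R1 @ bar 8 tick 0 v(2, 3): B3/B3 P1 -> E4/E4 P1 similar
  -> R2 @ bar 8 tick 0 v(0, 1): B2/G3 m6 -> C3/C4 P8 similar
  -> R6 @ bar 8 tick 3 v(0, 2): closes on M3
  -> R6 @ bar 8 tick 3 v(0, 3): closes on M3

(0, 0, R5, (0, 2))
(0, 0, R5, (0, 3))
(1, 0, R1, (0, 1))
(1, 0, R2, (0, 2))
(1, 0, R2, (0, 3))
(1, 0, R2, (1, 2))
(1, 0, R3, (2, 3))
(1, 1, R3, (2, 3))
(1, 2, R3, (2, 3))
(1, 3, R3, (2, 3))
(2, 0, R1, (0, 3))
(2, 0, R2, (1, 2))
(2, 0, R3, (2, 3))
(2, 0, R4, (0, 2))
(2, 1, R3, (2, 3))
(2, 2, R3, (2, 3))
(2, 3, R3, (2, 3))
(4, 0, R1, (0, 2))
(4, 0, R3, (2, 3))
(4, 0, R4, (0, 3))
(4, 1, R3, (2, 3))
(4, 2, R3, (2, 3))
(4, 3, R3, (2, 3))
(5, 0, R2, (0, 1))
(5, 0, R2, (0, 2))
(5, 0, R2, (1, 2))
(5, 0, R4, (0, 3))
(5, 0, R7, (2,))
(6, 0, R1, (0, 2))
(6, 0, R3, (0, 1))
(6, 0, R4, (0, 1))
(6, 1, R3, (0, 1))
(6, 2, R3, (0, 1))
(6, 3, R3, (0, 1))
(7, 0, R1, (2, 3))
(7, 0, R2, (0, 2))
(7, 0, R2, (0, 3))
(7, 0, R7, (0,))
(7, 0, R7, (1,))
(7, 0, R7, (2,))
(7, 0, R7, (3,))
(7, 0, R8, (0, 2))
(7, 0, R8, (0, 3))
(8, 0, R1, (2, 3))
(8, 0, R2, (0, 1))
(8, 3, R6, (0, 2))
(8, 3, R6, (0, 3))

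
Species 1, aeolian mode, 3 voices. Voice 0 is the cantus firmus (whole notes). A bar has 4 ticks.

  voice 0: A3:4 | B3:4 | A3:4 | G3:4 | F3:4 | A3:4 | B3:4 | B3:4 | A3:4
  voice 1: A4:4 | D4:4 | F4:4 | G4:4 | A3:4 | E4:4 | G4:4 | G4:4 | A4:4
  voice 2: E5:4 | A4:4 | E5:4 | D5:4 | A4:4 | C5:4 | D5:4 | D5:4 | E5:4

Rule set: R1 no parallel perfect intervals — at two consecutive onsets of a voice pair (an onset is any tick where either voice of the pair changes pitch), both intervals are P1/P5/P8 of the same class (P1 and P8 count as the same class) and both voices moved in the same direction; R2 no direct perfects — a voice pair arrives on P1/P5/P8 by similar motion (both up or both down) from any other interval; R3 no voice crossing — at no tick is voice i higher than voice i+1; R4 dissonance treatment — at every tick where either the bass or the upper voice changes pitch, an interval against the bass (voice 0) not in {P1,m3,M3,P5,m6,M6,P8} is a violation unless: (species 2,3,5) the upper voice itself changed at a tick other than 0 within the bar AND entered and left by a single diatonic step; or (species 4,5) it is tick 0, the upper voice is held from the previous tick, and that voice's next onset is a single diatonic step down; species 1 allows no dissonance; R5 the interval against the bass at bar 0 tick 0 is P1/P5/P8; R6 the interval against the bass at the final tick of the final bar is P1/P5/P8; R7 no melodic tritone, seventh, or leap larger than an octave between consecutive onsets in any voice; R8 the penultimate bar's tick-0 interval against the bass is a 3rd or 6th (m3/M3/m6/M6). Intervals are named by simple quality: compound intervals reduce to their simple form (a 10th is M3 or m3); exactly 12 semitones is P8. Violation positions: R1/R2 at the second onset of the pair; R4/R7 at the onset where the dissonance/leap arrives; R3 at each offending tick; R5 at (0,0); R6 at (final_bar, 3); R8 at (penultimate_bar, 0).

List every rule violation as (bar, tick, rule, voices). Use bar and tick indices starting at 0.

bar 0: v0=A3 v1=A4 v2=E5 downbeat P5
bar 1: v0=B3 v1=D4 v2=A4 downbeat m7
bar 2: v0=A3 v1=F4 v2=E5 downbeat P5
bar 3: v0=G3 v1=G4 v2=D5 downbeat P5
bar 4: v0=F3 v1=A3 v2=A4 downbeat M3
bar 5: v0=A3 v1=E4 v2=C5 downbeat m3
bar 6: v0=B3 v1=G4 v2=D5 downbeat m3
bar 7: v0=B3 v1=G4 v2=D5 downbeat m3
bar 8: v0=A3 v1=A4 v2=E5 downbeat P5
  -> R1 @ bar 1 tick 0 v(1, 2): A4/E5 P5 -> D4/A4 P5 similar
  -> R4 @ bar 1 tick 0 v(0, 2): B3/A4 m7 untreated
  -> R1 @ bar 3 tick 0 v(0, 2): A3/E5 P5 -> G3/D5 P5 similar
  -> R2 @ bar 4 tick 0 v(1, 2): G4/D5 P5 -> A3/A4 P8 similar
  -> R7 @ bar 4 tick 0 v(1,): G4->A3 leap 10st
  -> R2 @ bar 5 tick 0 v(0, 1): F3/A3 M3 -> A3/E4 P5 similar
  -> R2 @ bar 6 tick 0 v(1, 2): E4/C5 m6 -> G4/D5 P5 similar
  -> R1 @ bar 8 tick 0 v(1, 2): G4/D5 P5 -> A4/E5 P5 similar

(1, 0, R1, (1, 2))
(1, 0, R4, (0, 2))
(3, 0, R1, (0, 2))
(4, 0, R2, (1, 2))
(4, 0, R7, (1,))
(5, 0, R2, (0, 1))
(6, 0, R2, (1, 2))
(8, 0, R1, (1, 2))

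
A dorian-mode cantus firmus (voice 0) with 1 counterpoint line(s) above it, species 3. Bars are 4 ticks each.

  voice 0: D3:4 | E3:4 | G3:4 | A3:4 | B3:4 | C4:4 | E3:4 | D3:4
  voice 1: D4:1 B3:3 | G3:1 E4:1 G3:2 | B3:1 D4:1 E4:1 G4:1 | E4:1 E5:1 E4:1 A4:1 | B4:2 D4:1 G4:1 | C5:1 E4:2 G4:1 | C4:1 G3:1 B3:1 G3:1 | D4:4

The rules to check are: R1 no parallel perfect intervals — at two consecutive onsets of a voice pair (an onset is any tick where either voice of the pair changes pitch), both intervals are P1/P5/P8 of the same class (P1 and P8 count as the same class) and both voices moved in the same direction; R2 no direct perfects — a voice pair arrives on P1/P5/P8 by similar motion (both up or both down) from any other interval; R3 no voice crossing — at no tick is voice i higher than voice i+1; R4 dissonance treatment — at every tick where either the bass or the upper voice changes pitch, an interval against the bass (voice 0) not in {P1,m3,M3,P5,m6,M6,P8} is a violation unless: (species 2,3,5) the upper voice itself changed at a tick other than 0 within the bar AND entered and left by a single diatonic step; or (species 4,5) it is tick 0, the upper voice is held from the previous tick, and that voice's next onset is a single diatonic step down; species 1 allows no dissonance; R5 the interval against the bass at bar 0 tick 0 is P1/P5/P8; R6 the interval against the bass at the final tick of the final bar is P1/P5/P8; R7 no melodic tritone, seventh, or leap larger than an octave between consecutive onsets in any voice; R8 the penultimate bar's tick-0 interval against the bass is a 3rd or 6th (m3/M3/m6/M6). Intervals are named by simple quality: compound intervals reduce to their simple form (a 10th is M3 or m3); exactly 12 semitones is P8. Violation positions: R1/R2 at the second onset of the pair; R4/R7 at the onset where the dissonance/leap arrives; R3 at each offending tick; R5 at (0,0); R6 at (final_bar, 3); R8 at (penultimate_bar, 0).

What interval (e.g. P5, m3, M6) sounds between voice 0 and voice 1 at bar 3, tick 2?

voice 0=A3 voice 1=E4 -> P5

P5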